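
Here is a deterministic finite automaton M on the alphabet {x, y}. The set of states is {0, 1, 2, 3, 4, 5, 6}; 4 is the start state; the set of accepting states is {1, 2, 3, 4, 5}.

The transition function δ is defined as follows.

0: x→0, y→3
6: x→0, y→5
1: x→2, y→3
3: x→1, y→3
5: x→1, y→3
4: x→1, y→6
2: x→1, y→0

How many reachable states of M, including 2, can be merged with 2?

All states are reachable from the start state.
Initial partition by acceptance: {1,2,3,4,5} | {0,6}.
On input y, block {1,2,3,4,5} splits into {1,3,5} and {2,4}.
Split {1,3,5} by δ(·,x) → {3,5} and {1}.
Stable partition: {3,5} | {0,6} | {2,4} | {1} — 4 equivalence classes.
State 2 belongs to the block {2,4}, which has 2 states.

2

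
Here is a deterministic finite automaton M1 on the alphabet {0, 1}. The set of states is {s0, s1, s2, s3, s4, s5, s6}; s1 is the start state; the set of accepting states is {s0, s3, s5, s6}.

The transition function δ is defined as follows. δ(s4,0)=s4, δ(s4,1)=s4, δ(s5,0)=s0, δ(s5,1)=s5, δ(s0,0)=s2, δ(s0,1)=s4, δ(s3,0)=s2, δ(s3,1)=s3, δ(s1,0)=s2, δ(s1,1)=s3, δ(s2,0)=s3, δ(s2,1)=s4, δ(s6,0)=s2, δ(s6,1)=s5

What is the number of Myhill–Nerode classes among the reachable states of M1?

4

First remove the unreachable states {s0,s5,s6}; 4 states remain.
Start with accepting vs non-accepting: {s3} | {s1,s2,s4}.
Split {s1,s2,s4} by δ(·,0) → {s1,s4} and {s2}.
On input 0, block {s1,s4} splits into {s1} and {s4}.
Stable partition: {s3} | {s1} | {s2} | {s4} — 4 equivalence classes.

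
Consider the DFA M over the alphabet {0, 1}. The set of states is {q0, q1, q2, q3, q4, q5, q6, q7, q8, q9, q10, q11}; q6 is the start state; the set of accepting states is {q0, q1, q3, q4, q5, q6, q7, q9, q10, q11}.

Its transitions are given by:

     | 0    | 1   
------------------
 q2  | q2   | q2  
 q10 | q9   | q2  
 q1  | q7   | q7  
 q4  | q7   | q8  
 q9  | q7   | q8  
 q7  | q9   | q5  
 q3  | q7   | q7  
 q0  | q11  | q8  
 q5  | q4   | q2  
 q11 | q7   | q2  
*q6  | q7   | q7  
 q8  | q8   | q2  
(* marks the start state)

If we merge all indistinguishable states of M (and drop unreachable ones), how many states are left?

States {q0,q1,q3,q10,q11} cannot be reached from the start state, so discard them.
Start with accepting vs non-accepting: {q4,q5,q6,q7,q9} | {q2,q8}.
Refine {q4,q5,q6,q7,q9} on symbol 1: members go to different blocks, giving {q4,q5,q9} and {q6,q7}.
On input 0, block {q4,q5,q9} splits into {q4,q9} and {q5}.
Refine {q6,q7} on symbol 0: members go to different blocks, giving {q6} and {q7}.
The partition is now stable with 5 blocks: {q4,q9} | {q2,q8} | {q6} | {q5} | {q7}.

5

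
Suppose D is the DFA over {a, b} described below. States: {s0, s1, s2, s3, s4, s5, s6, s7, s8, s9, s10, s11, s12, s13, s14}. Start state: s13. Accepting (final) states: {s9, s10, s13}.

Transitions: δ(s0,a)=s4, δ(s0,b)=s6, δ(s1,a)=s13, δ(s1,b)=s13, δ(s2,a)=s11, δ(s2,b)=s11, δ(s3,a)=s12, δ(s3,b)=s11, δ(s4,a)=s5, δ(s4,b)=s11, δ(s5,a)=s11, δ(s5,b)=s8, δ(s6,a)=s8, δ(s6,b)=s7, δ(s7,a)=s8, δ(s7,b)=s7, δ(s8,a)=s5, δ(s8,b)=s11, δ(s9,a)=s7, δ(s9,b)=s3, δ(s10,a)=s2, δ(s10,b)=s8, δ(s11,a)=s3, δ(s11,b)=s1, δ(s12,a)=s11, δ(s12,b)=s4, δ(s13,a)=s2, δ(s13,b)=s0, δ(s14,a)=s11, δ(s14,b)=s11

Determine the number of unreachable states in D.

3

BFS from s13 reaches {s0, s1, s2, s3, s4, s5, s6, s7, s8, s11, s12, s13}; the 3 state(s) s9, s10, s14 are never visited.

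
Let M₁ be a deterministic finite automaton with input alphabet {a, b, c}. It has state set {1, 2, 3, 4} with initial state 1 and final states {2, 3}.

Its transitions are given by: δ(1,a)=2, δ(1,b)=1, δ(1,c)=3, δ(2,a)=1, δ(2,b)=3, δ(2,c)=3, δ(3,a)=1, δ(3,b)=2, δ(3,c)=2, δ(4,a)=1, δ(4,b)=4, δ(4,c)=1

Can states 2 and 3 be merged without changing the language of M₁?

States {4} cannot be reached from the start state, so discard them.
Initial partition by acceptance: {2,3} | {1}.
Stable partition: {2,3} | {1} — 2 equivalence classes.
2 and 3 lie in the same block of the stable partition, so they are equivalent — no string distinguishes them.

Yes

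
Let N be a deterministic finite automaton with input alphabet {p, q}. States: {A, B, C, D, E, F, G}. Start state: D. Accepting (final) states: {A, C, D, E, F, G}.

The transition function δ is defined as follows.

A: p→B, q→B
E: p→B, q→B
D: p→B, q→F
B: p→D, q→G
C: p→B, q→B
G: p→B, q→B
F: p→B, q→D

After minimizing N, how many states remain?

Reachable states from the start: {B,D,F,G}. Unreachable: {A,C,E} — drop them.
Initial partition by acceptance: {D,F,G} | {B}.
On input q, block {D,F,G} splits into {D,F} and {G}.
Stable partition: {D,F} | {B} | {G} — 3 equivalence classes.

3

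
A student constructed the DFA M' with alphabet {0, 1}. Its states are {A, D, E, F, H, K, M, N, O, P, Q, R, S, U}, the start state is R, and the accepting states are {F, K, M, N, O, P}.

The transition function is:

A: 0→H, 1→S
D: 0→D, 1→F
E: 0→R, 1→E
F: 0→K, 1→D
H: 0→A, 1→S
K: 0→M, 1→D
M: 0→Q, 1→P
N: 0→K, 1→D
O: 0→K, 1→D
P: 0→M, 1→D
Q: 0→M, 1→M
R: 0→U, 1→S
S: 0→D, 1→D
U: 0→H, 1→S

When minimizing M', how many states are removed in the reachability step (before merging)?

3

BFS from R reaches {A, D, F, H, K, M, P, Q, R, S, U}; the 3 state(s) E, N, O are never visited.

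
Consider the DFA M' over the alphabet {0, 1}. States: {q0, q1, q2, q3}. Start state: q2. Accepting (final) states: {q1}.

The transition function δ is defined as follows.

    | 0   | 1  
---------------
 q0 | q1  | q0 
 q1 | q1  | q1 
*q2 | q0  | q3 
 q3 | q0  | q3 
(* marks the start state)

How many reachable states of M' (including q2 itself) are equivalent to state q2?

Every state is reachable, so we keep all 4.
P0 = {q1} | {q0,q2,q3}.
On input 0, block {q0,q2,q3} splits into {q2,q3} and {q0}.
Stable partition: {q1} | {q2,q3} | {q0} — 3 equivalence classes.
State q2 belongs to the block {q2,q3}, which has 2 states.

2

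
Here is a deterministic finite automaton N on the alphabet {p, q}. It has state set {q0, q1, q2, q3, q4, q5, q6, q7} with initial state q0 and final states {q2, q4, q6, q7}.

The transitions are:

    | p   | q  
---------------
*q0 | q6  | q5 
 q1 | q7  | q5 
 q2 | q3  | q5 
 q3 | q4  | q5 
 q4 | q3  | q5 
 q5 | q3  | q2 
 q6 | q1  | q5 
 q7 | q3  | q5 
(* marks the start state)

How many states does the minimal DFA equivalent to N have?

3

Initial partition by acceptance: {q2,q4,q6,q7} | {q0,q1,q3,q5}.
On input p, block {q0,q1,q3,q5} splits into {q0,q1,q3} and {q5}.
Stable partition: {q2,q4,q6,q7} | {q0,q1,q3} | {q5} — 3 equivalence classes.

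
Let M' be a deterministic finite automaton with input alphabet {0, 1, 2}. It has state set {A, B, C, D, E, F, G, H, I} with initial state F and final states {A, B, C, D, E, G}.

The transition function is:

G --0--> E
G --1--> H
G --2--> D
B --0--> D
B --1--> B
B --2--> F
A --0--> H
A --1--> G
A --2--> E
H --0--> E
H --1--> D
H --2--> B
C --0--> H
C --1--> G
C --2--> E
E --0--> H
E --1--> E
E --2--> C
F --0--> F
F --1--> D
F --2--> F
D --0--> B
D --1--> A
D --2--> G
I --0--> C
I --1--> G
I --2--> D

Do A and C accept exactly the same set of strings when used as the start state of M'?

Reachable states from the start: {A,B,C,D,E,F,G,H}. Unreachable: {I} — drop them.
Initial partition by acceptance: {A,B,C,D,E,G} | {F,H}.
Refine {A,B,C,D,E,G} on symbol 0: members go to different blocks, giving {A,C,E} and {B,D,G}.
Split {A,C,E} by δ(·,1) → {A,C} and {E}.
Split {F,H} by δ(·,0) → {F} and {H}.
On input 0, block {B,D,G} splits into {B,D} and {G}.
Split {B,D} by δ(·,1) → {B} and {D}.
No further refinement is possible. Final partition (7 blocks): {A,C} | {F} | {B} | {E} | {H} | {G} | {D}.
A and C lie in the same block of the stable partition, so they are equivalent — no string distinguishes them.

Yes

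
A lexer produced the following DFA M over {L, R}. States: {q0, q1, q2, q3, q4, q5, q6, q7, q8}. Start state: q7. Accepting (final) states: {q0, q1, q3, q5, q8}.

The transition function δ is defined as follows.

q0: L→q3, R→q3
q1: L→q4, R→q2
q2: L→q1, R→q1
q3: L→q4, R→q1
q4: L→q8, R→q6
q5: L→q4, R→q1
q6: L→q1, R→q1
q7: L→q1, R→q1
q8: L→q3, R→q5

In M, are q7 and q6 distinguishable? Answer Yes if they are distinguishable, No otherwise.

Reachable states from the start: {q1,q2,q3,q4,q5,q6,q7,q8}. Unreachable: {q0} — drop them.
Initial partition by acceptance: {q1,q3,q5,q8} | {q2,q4,q6,q7}.
Refine {q1,q3,q5,q8} on symbol L: members go to different blocks, giving {q1,q3,q5} and {q8}.
Split {q1,q3,q5} by δ(·,R) → {q3,q5} and {q1}.
Refine {q2,q4,q6,q7} on symbol L: members go to different blocks, giving {q2,q6,q7} and {q4}.
The partition is now stable with 5 blocks: {q3,q5} | {q2,q6,q7} | {q8} | {q1} | {q4}.
q7 and q6 lie in the same block of the stable partition, so they are equivalent — no string distinguishes them.

No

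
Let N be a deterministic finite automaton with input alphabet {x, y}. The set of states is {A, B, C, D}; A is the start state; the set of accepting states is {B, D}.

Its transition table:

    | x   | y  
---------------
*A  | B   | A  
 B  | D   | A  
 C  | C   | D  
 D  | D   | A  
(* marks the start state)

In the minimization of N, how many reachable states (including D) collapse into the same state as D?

2

States {C} cannot be reached from the start state, so discard them.
P0 = {B,D} | {A}.
The partition is now stable with 2 blocks: {B,D} | {A}.
The equivalence class containing D is {B,D}, of size 2.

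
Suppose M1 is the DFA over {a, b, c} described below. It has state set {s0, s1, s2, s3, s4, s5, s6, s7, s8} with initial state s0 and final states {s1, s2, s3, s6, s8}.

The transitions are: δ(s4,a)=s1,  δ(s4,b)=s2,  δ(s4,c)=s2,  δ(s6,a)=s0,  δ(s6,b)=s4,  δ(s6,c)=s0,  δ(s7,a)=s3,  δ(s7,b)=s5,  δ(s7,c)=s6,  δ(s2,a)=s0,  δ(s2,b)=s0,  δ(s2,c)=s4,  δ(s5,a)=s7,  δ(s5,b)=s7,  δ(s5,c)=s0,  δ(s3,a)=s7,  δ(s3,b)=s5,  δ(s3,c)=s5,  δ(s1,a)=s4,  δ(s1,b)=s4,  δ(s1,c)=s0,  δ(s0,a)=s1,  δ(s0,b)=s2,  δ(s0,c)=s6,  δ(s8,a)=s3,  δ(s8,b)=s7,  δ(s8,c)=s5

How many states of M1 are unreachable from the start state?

4

BFS from s0 reaches {s0, s1, s2, s4, s6}; the 4 state(s) s3, s5, s7, s8 are never visited.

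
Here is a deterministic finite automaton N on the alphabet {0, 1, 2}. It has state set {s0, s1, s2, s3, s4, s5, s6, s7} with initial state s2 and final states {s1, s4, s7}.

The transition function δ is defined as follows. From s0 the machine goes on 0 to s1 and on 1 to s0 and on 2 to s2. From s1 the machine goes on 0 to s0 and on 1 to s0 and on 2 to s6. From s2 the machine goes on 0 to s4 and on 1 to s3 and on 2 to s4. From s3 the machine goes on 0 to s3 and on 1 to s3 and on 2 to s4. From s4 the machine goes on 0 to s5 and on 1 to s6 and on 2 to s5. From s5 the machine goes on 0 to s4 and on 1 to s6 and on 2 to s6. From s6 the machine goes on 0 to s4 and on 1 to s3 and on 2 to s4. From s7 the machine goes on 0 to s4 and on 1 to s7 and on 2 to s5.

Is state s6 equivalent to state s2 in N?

Reachable states from the start: {s2,s3,s4,s5,s6}. Unreachable: {s0,s1,s7} — drop them.
P0 = {s4} | {s2,s3,s5,s6}.
Split {s2,s3,s5,s6} by δ(·,0) → {s2,s5,s6} and {s3}.
On input 1, block {s2,s5,s6} splits into {s2,s6} and {s5}.
No further refinement is possible. Final partition (4 blocks): {s4} | {s2,s6} | {s3} | {s5}.
s6 and s2 lie in the same block of the stable partition, so they are equivalent — no string distinguishes them.

Yes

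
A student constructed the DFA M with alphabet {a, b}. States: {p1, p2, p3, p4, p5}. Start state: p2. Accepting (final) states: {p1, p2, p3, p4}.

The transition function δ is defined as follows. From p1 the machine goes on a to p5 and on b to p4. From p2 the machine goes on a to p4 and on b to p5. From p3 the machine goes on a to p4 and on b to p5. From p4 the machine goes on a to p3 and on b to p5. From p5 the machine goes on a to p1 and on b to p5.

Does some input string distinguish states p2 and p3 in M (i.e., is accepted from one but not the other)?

Start with accepting vs non-accepting: {p1,p2,p3,p4} | {p5}.
On input a, block {p1,p2,p3,p4} splits into {p2,p3,p4} and {p1}.
No further refinement is possible. Final partition (3 blocks): {p2,p3,p4} | {p5} | {p1}.
p2 and p3 lie in the same block of the stable partition, so they are equivalent — no string distinguishes them.

No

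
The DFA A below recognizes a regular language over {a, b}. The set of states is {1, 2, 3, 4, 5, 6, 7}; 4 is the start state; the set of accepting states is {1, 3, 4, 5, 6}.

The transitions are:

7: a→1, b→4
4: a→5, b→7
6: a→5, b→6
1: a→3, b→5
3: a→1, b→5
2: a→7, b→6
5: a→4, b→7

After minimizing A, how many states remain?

States {2,6} cannot be reached from the start state, so discard them.
Initial partition by acceptance: {1,3,4,5} | {7}.
Split {1,3,4,5} by δ(·,b) → {1,3} and {4,5}.
Stable partition: {1,3} | {7} | {4,5} — 3 equivalence classes.

3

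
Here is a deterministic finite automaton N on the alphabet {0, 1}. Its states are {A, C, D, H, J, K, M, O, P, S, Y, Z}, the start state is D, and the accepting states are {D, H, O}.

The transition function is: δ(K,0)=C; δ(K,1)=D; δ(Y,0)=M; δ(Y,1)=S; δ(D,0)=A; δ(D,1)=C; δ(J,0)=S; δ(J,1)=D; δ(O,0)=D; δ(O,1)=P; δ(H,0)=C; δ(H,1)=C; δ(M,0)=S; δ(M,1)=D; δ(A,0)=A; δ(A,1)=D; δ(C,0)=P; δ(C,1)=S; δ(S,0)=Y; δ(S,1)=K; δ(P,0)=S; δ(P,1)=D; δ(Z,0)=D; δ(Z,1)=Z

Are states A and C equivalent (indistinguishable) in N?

No

States {H,J,O,Z} cannot be reached from the start state, so discard them.
Initial partition by acceptance: {D} | {A,C,K,M,P,S,Y}.
Split {A,C,K,M,P,S,Y} by δ(·,1) → {A,K,M,P} and {C,S,Y}.
Split {A,K,M,P} by δ(·,0) → {K,M,P} and {A}.
Split {C,S,Y} by δ(·,0) → {C,Y} and {S}.
On input 0, block {K,M,P} splits into {M,P} and {K}.
The partition is now stable with 6 blocks: {D} | {M,P} | {C,Y} | {A} | {S} | {K}.
A and C end up in different blocks, so they are distinguishable. For instance, the string '1' is accepted from only A.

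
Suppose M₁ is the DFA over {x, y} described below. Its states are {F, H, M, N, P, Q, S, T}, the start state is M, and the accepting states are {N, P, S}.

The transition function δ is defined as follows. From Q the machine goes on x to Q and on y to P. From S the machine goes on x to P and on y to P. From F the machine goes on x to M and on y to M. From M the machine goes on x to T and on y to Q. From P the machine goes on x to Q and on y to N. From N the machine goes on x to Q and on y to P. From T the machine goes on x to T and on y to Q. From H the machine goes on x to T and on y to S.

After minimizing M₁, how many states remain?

States {F,H,S} cannot be reached from the start state, so discard them.
P0 = {N,P} | {M,Q,T}.
Split {M,Q,T} by δ(·,y) → {M,T} and {Q}.
Stable partition: {N,P} | {M,T} | {Q} — 3 equivalence classes.

3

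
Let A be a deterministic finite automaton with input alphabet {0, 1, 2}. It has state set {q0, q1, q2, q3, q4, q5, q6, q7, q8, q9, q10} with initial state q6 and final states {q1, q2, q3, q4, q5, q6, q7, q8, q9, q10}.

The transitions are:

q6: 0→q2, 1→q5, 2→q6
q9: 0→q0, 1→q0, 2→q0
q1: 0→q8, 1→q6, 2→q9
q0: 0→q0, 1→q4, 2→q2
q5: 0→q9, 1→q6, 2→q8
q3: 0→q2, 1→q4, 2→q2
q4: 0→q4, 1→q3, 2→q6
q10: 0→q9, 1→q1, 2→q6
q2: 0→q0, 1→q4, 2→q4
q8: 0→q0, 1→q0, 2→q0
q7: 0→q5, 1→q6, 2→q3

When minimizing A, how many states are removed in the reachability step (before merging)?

3

No path from q6 leads to q1, q7, q10; the other 8 states are all reachable.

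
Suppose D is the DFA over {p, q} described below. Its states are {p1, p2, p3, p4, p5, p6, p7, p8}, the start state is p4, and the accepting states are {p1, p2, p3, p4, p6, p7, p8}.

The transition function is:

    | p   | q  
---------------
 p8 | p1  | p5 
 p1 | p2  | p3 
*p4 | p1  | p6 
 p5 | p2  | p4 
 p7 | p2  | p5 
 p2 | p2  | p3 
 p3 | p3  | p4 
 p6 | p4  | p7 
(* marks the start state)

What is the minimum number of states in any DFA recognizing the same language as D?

6

First remove the unreachable states {p8}; 7 states remain.
Start with accepting vs non-accepting: {p1,p2,p3,p4,p6,p7} | {p5}.
Refine {p1,p2,p3,p4,p6,p7} on symbol q: members go to different blocks, giving {p1,p2,p3,p4,p6} and {p7}.
On input q, block {p1,p2,p3,p4,p6} splits into {p1,p2,p3,p4} and {p6}.
On input q, block {p1,p2,p3,p4} splits into {p1,p2,p3} and {p4}.
On input q, block {p1,p2,p3} splits into {p1,p2} and {p3}.
No further refinement is possible. Final partition (6 blocks): {p1,p2} | {p5} | {p7} | {p6} | {p4} | {p3}.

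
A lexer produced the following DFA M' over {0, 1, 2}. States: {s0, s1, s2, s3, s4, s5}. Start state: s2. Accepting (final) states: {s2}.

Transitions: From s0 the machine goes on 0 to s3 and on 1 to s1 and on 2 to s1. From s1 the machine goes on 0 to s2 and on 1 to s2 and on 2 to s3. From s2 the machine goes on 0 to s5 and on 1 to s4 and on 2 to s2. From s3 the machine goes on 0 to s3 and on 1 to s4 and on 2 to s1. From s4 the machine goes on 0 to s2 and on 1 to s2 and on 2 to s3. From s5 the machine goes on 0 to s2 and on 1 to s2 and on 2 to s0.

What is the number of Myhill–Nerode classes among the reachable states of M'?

All states are reachable from the start state.
P0 = {s2} | {s0,s1,s3,s4,s5}.
On input 0, block {s0,s1,s3,s4,s5} splits into {s1,s4,s5} and {s0,s3}.
No further refinement is possible. Final partition (3 blocks): {s2} | {s1,s4,s5} | {s0,s3}.

3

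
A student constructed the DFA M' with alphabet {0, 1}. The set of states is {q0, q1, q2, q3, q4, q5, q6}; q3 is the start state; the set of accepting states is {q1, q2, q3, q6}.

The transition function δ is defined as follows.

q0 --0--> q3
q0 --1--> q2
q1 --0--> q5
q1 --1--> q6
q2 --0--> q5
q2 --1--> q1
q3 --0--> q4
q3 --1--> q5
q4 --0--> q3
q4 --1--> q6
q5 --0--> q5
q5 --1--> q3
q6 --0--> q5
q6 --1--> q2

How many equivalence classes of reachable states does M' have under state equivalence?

First remove the unreachable states {q0}; 6 states remain.
P0 = {q1,q2,q3,q6} | {q4,q5}.
On input 1, block {q1,q2,q3,q6} splits into {q1,q2,q6} and {q3}.
Split {q4,q5} by δ(·,0) → {q4} and {q5}.
The partition is now stable with 4 blocks: {q1,q2,q6} | {q4} | {q3} | {q5}.

4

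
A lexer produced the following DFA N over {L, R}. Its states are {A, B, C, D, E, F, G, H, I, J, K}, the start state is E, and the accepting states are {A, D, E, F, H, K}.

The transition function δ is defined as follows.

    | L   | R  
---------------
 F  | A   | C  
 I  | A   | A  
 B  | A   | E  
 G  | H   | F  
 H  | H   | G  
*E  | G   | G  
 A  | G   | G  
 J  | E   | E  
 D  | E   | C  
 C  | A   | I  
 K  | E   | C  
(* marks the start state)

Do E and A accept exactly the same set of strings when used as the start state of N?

States {B,D,J,K} cannot be reached from the start state, so discard them.
Start with accepting vs non-accepting: {A,E,F,H} | {C,G,I}.
Refine {A,E,F,H} on symbol L: members go to different blocks, giving {A,E} and {F,H}.
On input L, block {C,G,I} splits into {C,I} and {G}.
Refine {C,I} on symbol R: members go to different blocks, giving {C} and {I}.
Split {F,H} by δ(·,L) → {F} and {H}.
The partition is now stable with 6 blocks: {A,E} | {C} | {F} | {G} | {I} | {H}.
E and A lie in the same block of the stable partition, so they are equivalent — no string distinguishes them.

Yes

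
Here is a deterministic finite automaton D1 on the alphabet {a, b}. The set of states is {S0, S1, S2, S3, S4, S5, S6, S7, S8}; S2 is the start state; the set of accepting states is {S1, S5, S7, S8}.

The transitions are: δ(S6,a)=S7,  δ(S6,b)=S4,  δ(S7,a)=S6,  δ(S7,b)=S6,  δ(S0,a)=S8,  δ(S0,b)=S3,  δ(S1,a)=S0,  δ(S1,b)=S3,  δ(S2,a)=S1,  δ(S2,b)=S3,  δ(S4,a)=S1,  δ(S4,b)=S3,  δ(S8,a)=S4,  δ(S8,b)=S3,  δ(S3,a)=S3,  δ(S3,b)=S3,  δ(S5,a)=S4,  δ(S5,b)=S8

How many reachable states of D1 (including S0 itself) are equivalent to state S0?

3

Reachable states from the start: {S0,S1,S2,S3,S4,S8}. Unreachable: {S5,S6,S7} — drop them.
P0 = {S1,S8} | {S0,S2,S3,S4}.
On input a, block {S0,S2,S3,S4} splits into {S0,S2,S4} and {S3}.
The partition is now stable with 3 blocks: {S1,S8} | {S0,S2,S4} | {S3}.
State S0 belongs to the block {S0,S2,S4}, which has 3 states.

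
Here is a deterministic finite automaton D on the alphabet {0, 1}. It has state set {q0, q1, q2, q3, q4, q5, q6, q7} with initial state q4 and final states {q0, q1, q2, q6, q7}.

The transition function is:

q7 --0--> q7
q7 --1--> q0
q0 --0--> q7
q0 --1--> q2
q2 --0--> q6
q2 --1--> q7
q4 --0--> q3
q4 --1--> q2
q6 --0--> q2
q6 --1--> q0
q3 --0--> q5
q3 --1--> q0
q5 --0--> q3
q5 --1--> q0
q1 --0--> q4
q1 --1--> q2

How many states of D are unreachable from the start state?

BFS from q4 reaches {q0, q2, q3, q4, q5, q6, q7}; the 1 state(s) q1 are never visited.

1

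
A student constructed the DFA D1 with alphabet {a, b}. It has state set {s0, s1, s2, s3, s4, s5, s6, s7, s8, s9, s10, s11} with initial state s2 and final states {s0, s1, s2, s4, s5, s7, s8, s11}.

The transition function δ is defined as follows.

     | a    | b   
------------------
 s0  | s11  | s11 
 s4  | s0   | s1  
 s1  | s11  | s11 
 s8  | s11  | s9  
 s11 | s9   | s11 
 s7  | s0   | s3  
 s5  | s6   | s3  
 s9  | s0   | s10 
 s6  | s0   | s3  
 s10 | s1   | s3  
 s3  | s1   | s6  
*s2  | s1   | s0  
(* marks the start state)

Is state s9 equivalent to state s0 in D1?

No

States {s4,s5,s7,s8} cannot be reached from the start state, so discard them.
P0 = {s0,s1,s2,s11} | {s3,s6,s9,s10}.
Split {s0,s1,s2,s11} by δ(·,a) → {s0,s1,s2} and {s11}.
On input a, block {s0,s1,s2} splits into {s0,s1} and {s2}.
The partition is now stable with 4 blocks: {s0,s1} | {s3,s6,s9,s10} | {s11} | {s2}.
s9 and s0 end up in different blocks, so they are distinguishable. For instance, the string 'ε' is accepted from only s0.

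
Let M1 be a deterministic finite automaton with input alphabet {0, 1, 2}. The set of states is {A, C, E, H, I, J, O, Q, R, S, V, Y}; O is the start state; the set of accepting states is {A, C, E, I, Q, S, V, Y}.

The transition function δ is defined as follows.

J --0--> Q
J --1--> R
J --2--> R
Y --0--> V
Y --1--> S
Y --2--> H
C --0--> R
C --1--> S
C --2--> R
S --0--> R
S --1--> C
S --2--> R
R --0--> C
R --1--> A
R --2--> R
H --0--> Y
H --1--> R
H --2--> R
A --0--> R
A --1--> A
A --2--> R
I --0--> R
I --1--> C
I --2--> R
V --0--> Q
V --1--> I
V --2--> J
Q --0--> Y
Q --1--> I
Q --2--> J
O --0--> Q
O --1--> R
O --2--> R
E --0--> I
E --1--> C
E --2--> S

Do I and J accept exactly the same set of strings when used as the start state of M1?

No

Reachable states from the start: {A,C,H,I,J,O,Q,R,S,V,Y}. Unreachable: {E} — drop them.
Initial partition by acceptance: {A,C,I,Q,S,V,Y} | {H,J,O,R}.
Split {A,C,I,Q,S,V,Y} by δ(·,0) → {A,C,I,S} and {Q,V,Y}.
Split {H,J,O,R} by δ(·,0) → {H,J,O} and {R}.
No further refinement is possible. Final partition (4 blocks): {A,C,I,S} | {H,J,O} | {Q,V,Y} | {R}.
I and J end up in different blocks, so they are distinguishable. For instance, the string 'ε' is accepted from only I.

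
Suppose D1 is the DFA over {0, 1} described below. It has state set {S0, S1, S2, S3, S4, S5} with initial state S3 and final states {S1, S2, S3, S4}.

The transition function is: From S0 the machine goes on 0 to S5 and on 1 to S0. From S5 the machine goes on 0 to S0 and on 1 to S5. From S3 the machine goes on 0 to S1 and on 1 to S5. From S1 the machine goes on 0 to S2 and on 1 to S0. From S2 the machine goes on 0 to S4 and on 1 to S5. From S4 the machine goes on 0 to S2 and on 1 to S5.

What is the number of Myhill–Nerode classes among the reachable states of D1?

2

All states are reachable from the start state.
Initial partition by acceptance: {S1,S2,S3,S4} | {S0,S5}.
The partition is now stable with 2 blocks: {S1,S2,S3,S4} | {S0,S5}.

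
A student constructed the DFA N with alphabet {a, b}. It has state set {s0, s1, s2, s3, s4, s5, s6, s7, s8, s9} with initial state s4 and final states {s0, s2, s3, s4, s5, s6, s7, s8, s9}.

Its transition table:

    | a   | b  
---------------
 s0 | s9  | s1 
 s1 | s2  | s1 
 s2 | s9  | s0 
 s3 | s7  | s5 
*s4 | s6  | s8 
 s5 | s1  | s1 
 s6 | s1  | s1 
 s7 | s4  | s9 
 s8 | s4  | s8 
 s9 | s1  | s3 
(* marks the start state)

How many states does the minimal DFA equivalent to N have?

9

Initial partition by acceptance: {s0,s2,s3,s4,s5,s6,s7,s8,s9} | {s1}.
On input a, block {s0,s2,s3,s4,s5,s6,s7,s8,s9} splits into {s0,s2,s3,s4,s7,s8} and {s5,s6,s9}.
On input a, block {s0,s2,s3,s4,s7,s8} splits into {s0,s2,s4} and {s3,s7,s8}.
Refine {s0,s2,s4} on symbol b: members go to different blocks, giving {s0} and {s2} and {s4}.
Split {s5,s6,s9} by δ(·,b) → {s5,s6} and {s9}.
On input a, block {s3,s7,s8} splits into {s7,s8} and {s3}.
On input b, block {s7,s8} splits into {s7} and {s8}.
Stable partition: {s0} | {s1} | {s5,s6} | {s7} | {s2} | {s4} | {s9} | {s3} | {s8} — 9 equivalence classes.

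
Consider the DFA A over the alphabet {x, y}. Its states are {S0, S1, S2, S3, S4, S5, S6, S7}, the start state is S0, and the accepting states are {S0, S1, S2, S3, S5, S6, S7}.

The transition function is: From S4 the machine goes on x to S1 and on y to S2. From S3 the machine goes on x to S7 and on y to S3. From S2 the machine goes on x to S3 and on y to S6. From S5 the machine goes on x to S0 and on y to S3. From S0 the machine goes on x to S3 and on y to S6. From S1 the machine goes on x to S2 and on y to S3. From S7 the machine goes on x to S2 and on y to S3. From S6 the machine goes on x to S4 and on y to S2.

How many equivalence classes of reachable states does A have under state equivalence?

5

Reachable states from the start: {S0,S1,S2,S3,S4,S6,S7}. Unreachable: {S5} — drop them.
P0 = {S0,S1,S2,S3,S6,S7} | {S4}.
On input x, block {S0,S1,S2,S3,S6,S7} splits into {S0,S1,S2,S3,S7} and {S6}.
Refine {S0,S1,S2,S3,S7} on symbol y: members go to different blocks, giving {S1,S3,S7} and {S0,S2}.
On input x, block {S1,S3,S7} splits into {S1,S7} and {S3}.
No further refinement is possible. Final partition (5 blocks): {S1,S7} | {S4} | {S6} | {S0,S2} | {S3}.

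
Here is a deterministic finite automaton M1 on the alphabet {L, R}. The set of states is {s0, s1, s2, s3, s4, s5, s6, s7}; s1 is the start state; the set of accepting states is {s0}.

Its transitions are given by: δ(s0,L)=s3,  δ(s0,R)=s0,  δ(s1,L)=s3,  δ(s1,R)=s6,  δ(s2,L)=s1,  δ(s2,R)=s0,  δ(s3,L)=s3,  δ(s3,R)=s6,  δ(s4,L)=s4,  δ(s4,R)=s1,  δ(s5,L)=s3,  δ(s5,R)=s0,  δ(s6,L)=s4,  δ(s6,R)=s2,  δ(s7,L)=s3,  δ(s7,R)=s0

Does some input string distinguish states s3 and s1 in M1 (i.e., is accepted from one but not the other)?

Reachable states from the start: {s0,s1,s2,s3,s4,s6}. Unreachable: {s5,s7} — drop them.
Initial partition by acceptance: {s0} | {s1,s2,s3,s4,s6}.
On input R, block {s1,s2,s3,s4,s6} splits into {s1,s3,s4,s6} and {s2}.
Split {s1,s3,s4,s6} by δ(·,R) → {s1,s3,s4} and {s6}.
Refine {s1,s3,s4} on symbol R: members go to different blocks, giving {s1,s3} and {s4}.
Stable partition: {s0} | {s1,s3} | {s2} | {s6} | {s4} — 5 equivalence classes.
s3 and s1 lie in the same block of the stable partition, so they are equivalent — no string distinguishes them.

No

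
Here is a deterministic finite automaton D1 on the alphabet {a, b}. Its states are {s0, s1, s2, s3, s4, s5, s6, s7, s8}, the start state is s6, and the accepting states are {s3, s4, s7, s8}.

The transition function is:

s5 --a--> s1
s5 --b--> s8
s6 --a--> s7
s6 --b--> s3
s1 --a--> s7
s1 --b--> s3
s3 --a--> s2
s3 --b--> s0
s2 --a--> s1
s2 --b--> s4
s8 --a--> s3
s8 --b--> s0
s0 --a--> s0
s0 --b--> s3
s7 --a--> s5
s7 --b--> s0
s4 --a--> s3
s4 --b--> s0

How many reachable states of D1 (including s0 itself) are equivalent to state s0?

1

Every state is reachable, so we keep all 9.
Start with accepting vs non-accepting: {s3,s4,s7,s8} | {s0,s1,s2,s5,s6}.
Refine {s3,s4,s7,s8} on symbol a: members go to different blocks, giving {s3,s7} and {s4,s8}.
On input a, block {s0,s1,s2,s5,s6} splits into {s0,s2,s5} and {s1,s6}.
Refine {s0,s2,s5} on symbol a: members go to different blocks, giving {s2,s5} and {s0}.
No further refinement is possible. Final partition (5 blocks): {s3,s7} | {s2,s5} | {s4,s8} | {s1,s6} | {s0}.
State s0 belongs to the block {s0}, which has 1 states.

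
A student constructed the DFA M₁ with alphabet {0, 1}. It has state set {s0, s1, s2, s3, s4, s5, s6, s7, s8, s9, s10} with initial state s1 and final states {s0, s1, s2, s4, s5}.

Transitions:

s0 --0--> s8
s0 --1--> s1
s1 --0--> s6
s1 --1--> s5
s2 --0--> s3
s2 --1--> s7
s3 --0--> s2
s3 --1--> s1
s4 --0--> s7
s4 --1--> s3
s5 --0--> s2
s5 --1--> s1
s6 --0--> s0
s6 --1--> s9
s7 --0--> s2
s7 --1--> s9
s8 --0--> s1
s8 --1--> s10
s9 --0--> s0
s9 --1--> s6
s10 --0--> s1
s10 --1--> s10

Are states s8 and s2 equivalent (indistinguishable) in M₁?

First remove the unreachable states {s4}; 10 states remain.
Start with accepting vs non-accepting: {s0,s1,s2,s5} | {s3,s6,s7,s8,s9,s10}.
Refine {s0,s1,s2,s5} on symbol 0: members go to different blocks, giving {s0,s1,s2} and {s5}.
Refine {s0,s1,s2} on symbol 1: members go to different blocks, giving {s0} and {s1} and {s2}.
Split {s3,s6,s7,s8,s9,s10} by δ(·,0) → {s3,s7} and {s6,s9} and {s8,s10}.
On input 1, block {s3,s7} splits into {s3} and {s7}.
No further refinement is possible. Final partition (8 blocks): {s0} | {s3} | {s5} | {s1} | {s2} | {s6,s9} | {s8,s10} | {s7}.
s8 and s2 end up in different blocks, so they are distinguishable. For instance, the string 'ε' is accepted from only s2.

No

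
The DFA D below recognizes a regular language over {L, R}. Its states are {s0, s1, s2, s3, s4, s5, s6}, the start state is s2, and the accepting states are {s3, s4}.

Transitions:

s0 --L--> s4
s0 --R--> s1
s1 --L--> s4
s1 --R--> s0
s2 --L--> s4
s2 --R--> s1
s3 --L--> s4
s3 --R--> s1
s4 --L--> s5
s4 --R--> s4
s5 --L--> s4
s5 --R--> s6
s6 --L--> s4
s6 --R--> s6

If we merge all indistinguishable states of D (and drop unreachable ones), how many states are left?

First remove the unreachable states {s3}; 6 states remain.
Initial partition by acceptance: {s4} | {s0,s1,s2,s5,s6}.
The partition is now stable with 2 blocks: {s4} | {s0,s1,s2,s5,s6}.

2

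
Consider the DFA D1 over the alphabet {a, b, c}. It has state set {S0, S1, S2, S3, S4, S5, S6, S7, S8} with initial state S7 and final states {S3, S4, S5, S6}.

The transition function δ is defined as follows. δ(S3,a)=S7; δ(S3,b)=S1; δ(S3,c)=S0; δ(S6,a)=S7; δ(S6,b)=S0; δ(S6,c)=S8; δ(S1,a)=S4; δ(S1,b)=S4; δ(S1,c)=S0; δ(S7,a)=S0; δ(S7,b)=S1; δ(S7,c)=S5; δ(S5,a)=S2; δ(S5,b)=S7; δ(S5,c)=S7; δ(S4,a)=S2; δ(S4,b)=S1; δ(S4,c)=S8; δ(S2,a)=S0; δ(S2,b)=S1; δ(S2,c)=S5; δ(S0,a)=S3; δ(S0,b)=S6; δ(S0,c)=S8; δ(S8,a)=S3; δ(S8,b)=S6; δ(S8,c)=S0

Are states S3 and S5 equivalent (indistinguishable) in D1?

P0 = {S3,S4,S5,S6} | {S0,S1,S2,S7,S8}.
On input a, block {S0,S1,S2,S7,S8} splits into {S0,S1,S8} and {S2,S7}.
Split {S3,S4,S5,S6} by δ(·,b) → {S3,S4,S6} and {S5}.
Stable partition: {S3,S4,S6} | {S0,S1,S8} | {S2,S7} | {S5} — 4 equivalence classes.
S3 and S5 end up in different blocks, so they are distinguishable. For instance, the string 'ba' is accepted from only S3.

No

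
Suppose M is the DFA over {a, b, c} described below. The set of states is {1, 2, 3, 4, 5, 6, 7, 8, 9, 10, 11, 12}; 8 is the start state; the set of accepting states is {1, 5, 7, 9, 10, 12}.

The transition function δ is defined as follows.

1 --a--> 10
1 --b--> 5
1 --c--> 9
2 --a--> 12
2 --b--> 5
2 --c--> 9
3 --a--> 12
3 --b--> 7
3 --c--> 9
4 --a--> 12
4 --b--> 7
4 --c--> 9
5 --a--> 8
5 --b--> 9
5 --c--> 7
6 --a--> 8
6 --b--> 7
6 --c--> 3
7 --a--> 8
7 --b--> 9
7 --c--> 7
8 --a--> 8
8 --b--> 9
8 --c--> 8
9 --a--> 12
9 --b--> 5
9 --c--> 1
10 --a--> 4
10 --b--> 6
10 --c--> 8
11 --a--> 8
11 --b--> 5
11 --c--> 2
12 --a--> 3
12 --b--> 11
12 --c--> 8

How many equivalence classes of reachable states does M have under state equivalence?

Every state is reachable, so we keep all 12.
P0 = {1,5,7,9,10,12} | {2,3,4,6,8,11}.
On input a, block {1,5,7,9,10,12} splits into {5,7,10,12} and {1,9}.
Refine {5,7,10,12} on symbol b: members go to different blocks, giving {5,7} and {10,12}.
Split {2,3,4,6,8,11} by δ(·,a) → {2,3,4} and {6,8,11}.
On input b, block {6,8,11} splits into {6,11} and {8}.
No further refinement is possible. Final partition (6 blocks): {5,7} | {2,3,4} | {1,9} | {10,12} | {6,11} | {8}.

6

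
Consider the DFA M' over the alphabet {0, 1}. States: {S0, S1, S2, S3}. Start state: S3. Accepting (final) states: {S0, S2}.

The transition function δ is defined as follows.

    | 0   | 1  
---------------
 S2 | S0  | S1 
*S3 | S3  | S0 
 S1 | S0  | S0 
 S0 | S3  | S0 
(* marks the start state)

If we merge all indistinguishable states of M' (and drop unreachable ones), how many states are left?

First remove the unreachable states {S1,S2}; 2 states remain.
Start with accepting vs non-accepting: {S0} | {S3}.
Stable partition: {S0} | {S3} — 2 equivalence classes.

2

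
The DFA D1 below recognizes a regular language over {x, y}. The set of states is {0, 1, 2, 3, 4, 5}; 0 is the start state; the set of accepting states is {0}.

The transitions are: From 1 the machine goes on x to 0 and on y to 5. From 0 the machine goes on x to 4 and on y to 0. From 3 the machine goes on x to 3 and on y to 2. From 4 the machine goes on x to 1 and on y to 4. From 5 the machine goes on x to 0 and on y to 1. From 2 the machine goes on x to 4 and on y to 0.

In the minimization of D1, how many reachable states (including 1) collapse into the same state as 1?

First remove the unreachable states {2,3}; 4 states remain.
P0 = {0} | {1,4,5}.
Split {1,4,5} by δ(·,x) → {1,5} and {4}.
Stable partition: {0} | {1,5} | {4} — 3 equivalence classes.
The equivalence class containing 1 is {1,5}, of size 2.

2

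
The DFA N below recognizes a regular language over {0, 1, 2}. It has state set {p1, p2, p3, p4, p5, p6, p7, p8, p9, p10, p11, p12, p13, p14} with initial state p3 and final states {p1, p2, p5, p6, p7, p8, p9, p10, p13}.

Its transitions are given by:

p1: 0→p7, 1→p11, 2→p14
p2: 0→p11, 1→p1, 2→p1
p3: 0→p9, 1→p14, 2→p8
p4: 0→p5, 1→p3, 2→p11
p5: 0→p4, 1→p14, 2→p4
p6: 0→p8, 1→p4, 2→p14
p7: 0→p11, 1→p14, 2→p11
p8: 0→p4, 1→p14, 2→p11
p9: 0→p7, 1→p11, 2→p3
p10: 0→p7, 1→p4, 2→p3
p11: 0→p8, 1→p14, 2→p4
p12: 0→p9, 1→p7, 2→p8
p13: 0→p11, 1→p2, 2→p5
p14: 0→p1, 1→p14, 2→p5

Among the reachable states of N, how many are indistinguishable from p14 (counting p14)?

First remove the unreachable states {p2,p6,p10,p12,p13}; 9 states remain.
Initial partition by acceptance: {p1,p5,p7,p8,p9} | {p3,p4,p11,p14}.
On input 0, block {p1,p5,p7,p8,p9} splits into {p5,p7,p8} and {p1,p9}.
Split {p3,p4,p11,p14} by δ(·,0) → {p3,p14} and {p4,p11}.
The partition is now stable with 4 blocks: {p5,p7,p8} | {p3,p14} | {p1,p9} | {p4,p11}.
State p14 belongs to the block {p3,p14}, which has 2 states.

2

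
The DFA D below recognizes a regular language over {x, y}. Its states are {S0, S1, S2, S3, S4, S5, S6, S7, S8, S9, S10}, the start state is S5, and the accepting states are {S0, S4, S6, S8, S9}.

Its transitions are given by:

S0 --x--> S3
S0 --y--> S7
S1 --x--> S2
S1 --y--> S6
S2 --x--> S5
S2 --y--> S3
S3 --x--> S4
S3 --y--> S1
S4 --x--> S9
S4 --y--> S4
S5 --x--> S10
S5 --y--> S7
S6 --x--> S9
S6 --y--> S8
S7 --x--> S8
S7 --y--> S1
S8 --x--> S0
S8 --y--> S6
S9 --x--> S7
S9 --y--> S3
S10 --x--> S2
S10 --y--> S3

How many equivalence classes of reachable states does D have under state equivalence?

Every state is reachable, so we keep all 11.
Start with accepting vs non-accepting: {S0,S4,S6,S8,S9} | {S1,S2,S3,S5,S7,S10}.
Refine {S0,S4,S6,S8,S9} on symbol x: members go to different blocks, giving {S4,S6,S8} and {S0,S9}.
On input x, block {S1,S2,S3,S5,S7,S10} splits into {S1,S2,S5,S10} and {S3,S7}.
Refine {S1,S2,S5,S10} on symbol y: members go to different blocks, giving {S2,S5,S10} and {S1}.
The partition is now stable with 5 blocks: {S4,S6,S8} | {S2,S5,S10} | {S0,S9} | {S3,S7} | {S1}.

5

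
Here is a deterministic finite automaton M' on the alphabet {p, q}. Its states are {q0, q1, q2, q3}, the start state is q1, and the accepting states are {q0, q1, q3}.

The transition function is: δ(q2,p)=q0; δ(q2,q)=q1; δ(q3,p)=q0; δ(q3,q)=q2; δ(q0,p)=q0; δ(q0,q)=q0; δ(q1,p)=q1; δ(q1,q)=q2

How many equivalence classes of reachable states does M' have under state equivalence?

First remove the unreachable states {q3}; 3 states remain.
Initial partition by acceptance: {q0,q1} | {q2}.
Split {q0,q1} by δ(·,q) → {q0} and {q1}.
Stable partition: {q0} | {q2} | {q1} — 3 equivalence classes.

3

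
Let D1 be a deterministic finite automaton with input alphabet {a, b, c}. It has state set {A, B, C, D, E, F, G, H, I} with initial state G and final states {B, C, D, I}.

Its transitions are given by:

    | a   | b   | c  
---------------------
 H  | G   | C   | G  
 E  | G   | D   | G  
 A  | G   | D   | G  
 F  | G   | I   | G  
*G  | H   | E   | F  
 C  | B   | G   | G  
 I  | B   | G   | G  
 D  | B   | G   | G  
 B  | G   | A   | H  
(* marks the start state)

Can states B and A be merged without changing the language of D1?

Every state is reachable, so we keep all 9.
Initial partition by acceptance: {B,C,D,I} | {A,E,F,G,H}.
Split {B,C,D,I} by δ(·,a) → {C,D,I} and {B}.
On input b, block {A,E,F,G,H} splits into {A,E,F,H} and {G}.
Stable partition: {C,D,I} | {A,E,F,H} | {B} | {G} — 4 equivalence classes.
B and A end up in different blocks, so they are distinguishable. For instance, the string 'ε' is accepted from only B.

No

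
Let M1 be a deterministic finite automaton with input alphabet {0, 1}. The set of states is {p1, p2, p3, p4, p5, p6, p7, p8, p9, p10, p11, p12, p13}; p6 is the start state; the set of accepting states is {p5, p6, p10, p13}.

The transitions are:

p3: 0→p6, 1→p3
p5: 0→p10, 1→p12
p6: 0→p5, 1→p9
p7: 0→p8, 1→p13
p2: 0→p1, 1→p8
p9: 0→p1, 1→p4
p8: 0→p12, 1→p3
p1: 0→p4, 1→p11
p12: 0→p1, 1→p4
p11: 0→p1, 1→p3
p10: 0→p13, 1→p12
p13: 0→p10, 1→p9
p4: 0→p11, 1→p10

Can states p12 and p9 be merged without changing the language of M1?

First remove the unreachable states {p2,p7,p8}; 10 states remain.
Initial partition by acceptance: {p5,p6,p10,p13} | {p1,p3,p4,p9,p11,p12}.
On input 0, block {p1,p3,p4,p9,p11,p12} splits into {p1,p4,p9,p11,p12} and {p3}.
Refine {p1,p4,p9,p11,p12} on symbol 1: members go to different blocks, giving {p1,p9,p12} and {p4} and {p11}.
Refine {p1,p9,p12} on symbol 0: members go to different blocks, giving {p9,p12} and {p1}.
The partition is now stable with 6 blocks: {p5,p6,p10,p13} | {p9,p12} | {p3} | {p4} | {p11} | {p1}.
p12 and p9 lie in the same block of the stable partition, so they are equivalent — no string distinguishes them.

Yes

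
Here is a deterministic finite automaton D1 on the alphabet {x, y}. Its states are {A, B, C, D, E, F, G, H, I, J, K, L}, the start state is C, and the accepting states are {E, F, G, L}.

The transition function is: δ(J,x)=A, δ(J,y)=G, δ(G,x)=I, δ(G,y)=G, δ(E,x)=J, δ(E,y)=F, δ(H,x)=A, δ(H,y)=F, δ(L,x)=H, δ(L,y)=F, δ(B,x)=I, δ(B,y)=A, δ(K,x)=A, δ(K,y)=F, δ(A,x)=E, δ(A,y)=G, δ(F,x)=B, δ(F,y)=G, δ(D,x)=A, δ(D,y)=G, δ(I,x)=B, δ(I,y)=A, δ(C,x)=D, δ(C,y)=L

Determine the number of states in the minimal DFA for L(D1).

States {K} cannot be reached from the start state, so discard them.
Initial partition by acceptance: {E,F,G,L} | {A,B,C,D,H,I,J}.
Refine {A,B,C,D,H,I,J} on symbol x: members go to different blocks, giving {B,C,D,H,I,J} and {A}.
Split {B,C,D,H,I,J} by δ(·,x) → {B,C,I} and {D,H,J}.
Refine {E,F,G,L} on symbol x: members go to different blocks, giving {E,L} and {F,G}.
On input x, block {B,C,I} splits into {B,I} and {C}.
The partition is now stable with 6 blocks: {E,L} | {B,I} | {A} | {D,H,J} | {F,G} | {C}.

6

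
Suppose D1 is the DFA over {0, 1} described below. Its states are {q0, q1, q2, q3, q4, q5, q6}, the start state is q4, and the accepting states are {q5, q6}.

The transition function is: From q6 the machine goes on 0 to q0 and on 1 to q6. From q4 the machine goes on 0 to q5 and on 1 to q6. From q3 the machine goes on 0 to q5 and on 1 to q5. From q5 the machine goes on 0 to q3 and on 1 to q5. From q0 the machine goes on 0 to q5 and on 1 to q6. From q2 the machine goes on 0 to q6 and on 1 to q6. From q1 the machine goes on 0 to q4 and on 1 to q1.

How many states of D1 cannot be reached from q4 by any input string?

2

Starting at q4 and following transitions, the reachable set is {q0, q3, q4, q5, q6}. That leaves q1, q2 unreachable — 2 in total.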